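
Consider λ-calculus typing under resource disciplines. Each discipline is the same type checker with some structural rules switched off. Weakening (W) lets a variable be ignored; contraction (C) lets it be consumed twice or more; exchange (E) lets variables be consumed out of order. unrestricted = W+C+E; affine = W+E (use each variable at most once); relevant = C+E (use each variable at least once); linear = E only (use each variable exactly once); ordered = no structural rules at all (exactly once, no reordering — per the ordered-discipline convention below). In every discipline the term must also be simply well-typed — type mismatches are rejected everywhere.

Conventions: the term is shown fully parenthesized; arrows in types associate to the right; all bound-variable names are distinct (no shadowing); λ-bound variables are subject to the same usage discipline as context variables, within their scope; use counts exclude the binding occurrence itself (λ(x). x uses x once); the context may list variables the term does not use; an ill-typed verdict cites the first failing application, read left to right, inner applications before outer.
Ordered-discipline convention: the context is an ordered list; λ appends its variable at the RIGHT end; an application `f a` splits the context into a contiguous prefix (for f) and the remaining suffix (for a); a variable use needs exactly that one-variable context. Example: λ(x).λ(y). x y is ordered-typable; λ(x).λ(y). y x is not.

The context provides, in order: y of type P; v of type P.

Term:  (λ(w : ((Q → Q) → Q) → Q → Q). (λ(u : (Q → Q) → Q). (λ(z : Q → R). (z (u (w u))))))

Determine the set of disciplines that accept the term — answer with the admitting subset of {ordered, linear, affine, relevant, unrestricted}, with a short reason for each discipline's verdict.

admitting disciplines: unrestricted
usage: y: 0×, v: 0×, w (λ-bound): 1×, u (λ-bound): 2×, z (λ-bound): 1×
left-to-right use order: z, u, w, u
typing: well-typed at (((Q → Q) → Q) → Q → Q) → ((Q → Q) → Q) → (Q → R) → R
ordered: ✗ — needs contraction — u ×2; unused: y, v — weakening required
linear: ✗ — needs contraction — u ×2; unused: y, v — weakening required
affine: ✗ — needs contraction — u ×2
relevant: ✗ — unused: y, v — weakening required
unrestricted: ✓ — type-checks ((((Q → Q) → Q) → Q → Q) → ((Q → Q) → Q) → (Q → R) → R) and nothing is barred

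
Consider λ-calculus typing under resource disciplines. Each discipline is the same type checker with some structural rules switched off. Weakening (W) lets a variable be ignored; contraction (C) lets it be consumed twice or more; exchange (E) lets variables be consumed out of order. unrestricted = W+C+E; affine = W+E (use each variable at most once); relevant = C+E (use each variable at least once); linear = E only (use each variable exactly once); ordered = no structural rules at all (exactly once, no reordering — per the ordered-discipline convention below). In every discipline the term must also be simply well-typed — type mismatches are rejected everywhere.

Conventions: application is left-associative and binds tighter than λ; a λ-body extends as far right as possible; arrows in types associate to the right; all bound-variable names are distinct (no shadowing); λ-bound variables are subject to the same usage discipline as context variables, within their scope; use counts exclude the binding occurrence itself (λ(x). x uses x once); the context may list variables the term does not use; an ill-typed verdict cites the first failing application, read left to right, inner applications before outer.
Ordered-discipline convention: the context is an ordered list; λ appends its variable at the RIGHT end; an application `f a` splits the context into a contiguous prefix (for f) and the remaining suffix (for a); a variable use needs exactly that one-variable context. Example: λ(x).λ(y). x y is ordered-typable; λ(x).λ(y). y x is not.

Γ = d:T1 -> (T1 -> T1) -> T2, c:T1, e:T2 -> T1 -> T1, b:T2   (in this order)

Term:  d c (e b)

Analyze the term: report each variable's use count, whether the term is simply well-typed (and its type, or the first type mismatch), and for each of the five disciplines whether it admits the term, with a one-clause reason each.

counts: d: 1×; c: 1×; e: 1×; b: 1×
uses in reading order: d, c, e, b
typing: the term checks, with type T2
ordered: ✓ — one use each (d, c, e, b); ordered split holds
linear: ✓ — each of d, c, e, b used exactly once
affine: ✓ — at most one use each (d, c, e, b)
relevant: ✓ — at least one use each (d, c, e, b)
unrestricted: ✓ — type-checks (T2) and nothing is barred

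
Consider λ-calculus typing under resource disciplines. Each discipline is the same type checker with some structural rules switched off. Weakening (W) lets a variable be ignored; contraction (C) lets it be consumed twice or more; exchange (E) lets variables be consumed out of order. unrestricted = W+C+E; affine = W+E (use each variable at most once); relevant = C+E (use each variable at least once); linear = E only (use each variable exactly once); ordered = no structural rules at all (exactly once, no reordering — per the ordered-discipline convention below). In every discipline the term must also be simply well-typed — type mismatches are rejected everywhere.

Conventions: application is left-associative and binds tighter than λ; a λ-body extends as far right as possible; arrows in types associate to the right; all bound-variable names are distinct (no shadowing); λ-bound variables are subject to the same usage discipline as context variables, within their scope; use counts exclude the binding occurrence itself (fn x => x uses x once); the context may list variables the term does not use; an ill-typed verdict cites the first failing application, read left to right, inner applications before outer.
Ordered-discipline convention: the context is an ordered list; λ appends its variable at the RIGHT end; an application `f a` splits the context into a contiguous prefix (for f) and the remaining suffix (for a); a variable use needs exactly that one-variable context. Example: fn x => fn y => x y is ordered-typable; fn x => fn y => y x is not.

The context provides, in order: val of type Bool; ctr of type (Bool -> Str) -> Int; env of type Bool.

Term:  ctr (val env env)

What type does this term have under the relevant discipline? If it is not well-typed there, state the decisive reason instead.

not well-typed under relevant — a type mismatch blocks all five
variable uses: val ×1, ctr ×1, env ×2
order of uses: ctr, val, env, env
typing: ill-typed: can't apply a value of type Bool
across the five disciplines: ordered ✗, linear ✗, affine ✗, relevant ✗, unrestricted ✗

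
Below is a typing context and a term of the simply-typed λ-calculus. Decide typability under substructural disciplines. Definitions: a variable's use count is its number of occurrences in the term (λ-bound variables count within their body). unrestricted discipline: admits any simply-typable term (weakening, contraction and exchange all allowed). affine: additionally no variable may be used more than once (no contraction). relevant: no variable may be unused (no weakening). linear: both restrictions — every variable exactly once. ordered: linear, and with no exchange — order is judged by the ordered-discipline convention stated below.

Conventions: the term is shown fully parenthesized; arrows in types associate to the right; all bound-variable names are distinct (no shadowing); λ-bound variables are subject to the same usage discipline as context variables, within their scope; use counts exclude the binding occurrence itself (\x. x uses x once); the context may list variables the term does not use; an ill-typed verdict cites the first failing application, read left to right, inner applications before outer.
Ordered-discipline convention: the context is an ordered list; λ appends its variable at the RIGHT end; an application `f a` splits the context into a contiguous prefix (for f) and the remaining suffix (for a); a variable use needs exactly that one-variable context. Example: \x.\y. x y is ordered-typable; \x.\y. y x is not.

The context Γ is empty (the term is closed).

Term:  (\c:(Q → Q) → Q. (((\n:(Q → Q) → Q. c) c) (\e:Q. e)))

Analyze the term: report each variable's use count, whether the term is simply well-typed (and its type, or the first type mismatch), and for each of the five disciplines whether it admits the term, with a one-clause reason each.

variable uses: c (bound)=2, n (bound)=0, e (bound)=1
left-to-right use order: c, c, e
typing: well-typed — term : ((Q → Q) → Q) → Q
ordered: ✗, repeated use of c ×2; n left unused
linear: ✗, repeated use of c ×2; n left unused
affine: ✗, repeated use of c ×2
relevant: ✗, n left unused
unrestricted: ✓, simply typable at ((Q → Q) → Q) → Q; W, C, E all held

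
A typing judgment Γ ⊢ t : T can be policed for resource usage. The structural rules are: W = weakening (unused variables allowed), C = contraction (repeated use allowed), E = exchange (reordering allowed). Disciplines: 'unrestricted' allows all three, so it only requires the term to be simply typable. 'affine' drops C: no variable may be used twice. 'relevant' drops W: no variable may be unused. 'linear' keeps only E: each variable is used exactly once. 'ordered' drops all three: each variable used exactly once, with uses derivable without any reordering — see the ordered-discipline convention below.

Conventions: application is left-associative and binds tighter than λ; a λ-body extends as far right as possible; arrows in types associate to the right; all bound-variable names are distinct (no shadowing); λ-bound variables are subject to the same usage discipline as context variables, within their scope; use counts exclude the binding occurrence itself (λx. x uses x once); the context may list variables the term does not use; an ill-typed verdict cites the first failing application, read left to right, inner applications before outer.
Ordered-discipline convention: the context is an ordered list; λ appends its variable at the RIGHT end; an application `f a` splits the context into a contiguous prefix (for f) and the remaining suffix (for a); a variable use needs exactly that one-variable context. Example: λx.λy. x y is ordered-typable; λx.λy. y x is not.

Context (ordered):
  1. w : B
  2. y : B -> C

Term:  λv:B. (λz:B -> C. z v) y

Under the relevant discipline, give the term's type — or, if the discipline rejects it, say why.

not well-typed under relevant — w left unused
counts: w=0; y=1; v [bound]=1; z [bound]=1
left-to-right use order: z, v, y
typing: well-typed at B -> C
across the five disciplines: ordered ✗; linear ✗; affine ✓; relevant ✗; unrestricted ✓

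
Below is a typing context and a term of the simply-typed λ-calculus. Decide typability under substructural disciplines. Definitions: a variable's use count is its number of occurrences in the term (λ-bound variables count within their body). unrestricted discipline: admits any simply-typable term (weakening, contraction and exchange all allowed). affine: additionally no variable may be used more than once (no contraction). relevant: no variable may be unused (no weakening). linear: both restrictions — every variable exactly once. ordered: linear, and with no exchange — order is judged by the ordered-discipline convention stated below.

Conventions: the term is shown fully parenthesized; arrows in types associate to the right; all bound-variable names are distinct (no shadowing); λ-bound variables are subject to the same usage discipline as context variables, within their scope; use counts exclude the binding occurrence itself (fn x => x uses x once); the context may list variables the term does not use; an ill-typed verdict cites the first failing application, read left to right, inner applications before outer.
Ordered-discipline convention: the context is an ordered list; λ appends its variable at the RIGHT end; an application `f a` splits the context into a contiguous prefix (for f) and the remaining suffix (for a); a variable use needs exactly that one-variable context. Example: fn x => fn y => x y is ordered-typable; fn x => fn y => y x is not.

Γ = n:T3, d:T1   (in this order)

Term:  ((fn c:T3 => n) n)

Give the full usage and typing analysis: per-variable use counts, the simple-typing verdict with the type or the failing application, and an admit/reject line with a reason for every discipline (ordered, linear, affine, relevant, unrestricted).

counts: n: 2; d: 0; c [bound]: 0
uses in reading order: n, n
typing: well-typed — term : T3
ordered: ✗ — uses contraction: n ×2; d, c left unused
linear: ✗ — uses contraction: n ×2; d, c left unused
affine: ✗ — uses contraction: n ×2
relevant: ✗ — d, c left unused
unrestricted: ✓ — simply typable at T3; W, C, E all held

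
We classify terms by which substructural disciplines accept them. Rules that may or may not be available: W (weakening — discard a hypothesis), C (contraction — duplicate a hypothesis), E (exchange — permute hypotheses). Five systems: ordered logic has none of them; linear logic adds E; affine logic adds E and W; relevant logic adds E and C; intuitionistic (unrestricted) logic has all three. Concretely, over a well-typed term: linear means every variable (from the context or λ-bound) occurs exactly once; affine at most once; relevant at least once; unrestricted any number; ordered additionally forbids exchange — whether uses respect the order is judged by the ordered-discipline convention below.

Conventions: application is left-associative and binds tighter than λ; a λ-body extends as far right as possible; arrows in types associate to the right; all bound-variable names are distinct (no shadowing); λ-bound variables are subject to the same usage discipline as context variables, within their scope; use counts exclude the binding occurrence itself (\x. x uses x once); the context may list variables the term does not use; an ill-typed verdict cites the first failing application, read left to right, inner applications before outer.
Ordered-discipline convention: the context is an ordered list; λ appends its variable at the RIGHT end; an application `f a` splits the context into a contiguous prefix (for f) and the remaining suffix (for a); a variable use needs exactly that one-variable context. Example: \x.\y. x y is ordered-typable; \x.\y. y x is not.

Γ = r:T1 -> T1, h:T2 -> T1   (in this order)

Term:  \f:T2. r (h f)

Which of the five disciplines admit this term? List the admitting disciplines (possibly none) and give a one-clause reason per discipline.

admitting disciplines: ordered, linear, affine, relevant, unrestricted
use counts: r: 1×; h: 1×; f (λ-bound): 1×
left-to-right use order: r, h, f
typing: the term checks, with type T2 -> T1
ordered: ✓, one use each (r, h, f); ordered split holds
linear: ✓, exactly-once usage across r, h, f
affine: ✓, no duplicate uses among r, h, f
relevant: ✓, every one of r, h, f appears
unrestricted: ✓, simply typable at T2 -> T1; W, C, E all held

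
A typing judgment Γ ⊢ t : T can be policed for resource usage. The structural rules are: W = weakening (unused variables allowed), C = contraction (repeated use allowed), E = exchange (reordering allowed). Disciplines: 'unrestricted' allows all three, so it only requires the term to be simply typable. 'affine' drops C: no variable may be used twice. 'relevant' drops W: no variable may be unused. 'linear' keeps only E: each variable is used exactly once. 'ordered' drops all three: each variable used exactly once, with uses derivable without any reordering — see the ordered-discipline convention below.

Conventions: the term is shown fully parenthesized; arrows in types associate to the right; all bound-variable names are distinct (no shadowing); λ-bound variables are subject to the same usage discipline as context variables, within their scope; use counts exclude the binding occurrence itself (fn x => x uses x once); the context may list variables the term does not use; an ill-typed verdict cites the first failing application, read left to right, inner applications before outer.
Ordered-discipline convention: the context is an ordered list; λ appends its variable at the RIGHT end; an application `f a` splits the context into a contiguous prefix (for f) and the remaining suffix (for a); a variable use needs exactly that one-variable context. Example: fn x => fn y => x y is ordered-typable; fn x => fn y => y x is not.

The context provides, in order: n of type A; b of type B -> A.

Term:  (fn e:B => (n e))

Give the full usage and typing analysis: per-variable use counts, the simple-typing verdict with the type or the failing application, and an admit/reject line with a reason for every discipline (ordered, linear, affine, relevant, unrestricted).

counts: n=1; b=0; e (bound)=1
use order (left to right): n, e
typing: ill-typed: non-function type A applied to an argument
ordered: ✗ — not simply typable
linear: ✗ — fails simple typing
affine: ✗ — a type mismatch blocks all five
relevant: ✗ — the type mismatch rejects it
unrestricted: ✗ — not simply typable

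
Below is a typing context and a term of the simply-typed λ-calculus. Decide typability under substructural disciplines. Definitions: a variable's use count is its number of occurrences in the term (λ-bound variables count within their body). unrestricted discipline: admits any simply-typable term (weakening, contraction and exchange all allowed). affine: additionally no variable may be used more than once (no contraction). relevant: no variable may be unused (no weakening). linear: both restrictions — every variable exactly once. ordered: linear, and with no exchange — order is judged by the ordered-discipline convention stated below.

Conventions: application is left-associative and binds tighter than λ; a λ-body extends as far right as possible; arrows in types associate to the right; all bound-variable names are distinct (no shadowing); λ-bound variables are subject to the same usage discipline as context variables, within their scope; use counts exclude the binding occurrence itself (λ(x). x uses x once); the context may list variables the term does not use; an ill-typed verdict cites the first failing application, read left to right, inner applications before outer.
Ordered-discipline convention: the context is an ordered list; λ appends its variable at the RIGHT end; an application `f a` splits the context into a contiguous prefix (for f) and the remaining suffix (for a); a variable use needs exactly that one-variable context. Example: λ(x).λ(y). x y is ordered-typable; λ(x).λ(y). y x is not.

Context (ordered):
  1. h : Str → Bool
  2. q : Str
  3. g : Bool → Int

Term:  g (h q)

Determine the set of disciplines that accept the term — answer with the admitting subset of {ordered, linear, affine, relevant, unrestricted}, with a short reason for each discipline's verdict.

admitting disciplines: linear, affine, relevant, unrestricted
counts: h=1; q=1; g=1
order of uses: g, h, q
typing: ✓ — Int
ordered: ✗, use order g, h, q needs exchange
linear: ✓, exactly-once usage across h, q, g
affine: ✓, no duplicate uses among h, q, g
relevant: ✓, at least one use each (h, q, g)
unrestricted: ✓, well-typed at Int; no restrictions here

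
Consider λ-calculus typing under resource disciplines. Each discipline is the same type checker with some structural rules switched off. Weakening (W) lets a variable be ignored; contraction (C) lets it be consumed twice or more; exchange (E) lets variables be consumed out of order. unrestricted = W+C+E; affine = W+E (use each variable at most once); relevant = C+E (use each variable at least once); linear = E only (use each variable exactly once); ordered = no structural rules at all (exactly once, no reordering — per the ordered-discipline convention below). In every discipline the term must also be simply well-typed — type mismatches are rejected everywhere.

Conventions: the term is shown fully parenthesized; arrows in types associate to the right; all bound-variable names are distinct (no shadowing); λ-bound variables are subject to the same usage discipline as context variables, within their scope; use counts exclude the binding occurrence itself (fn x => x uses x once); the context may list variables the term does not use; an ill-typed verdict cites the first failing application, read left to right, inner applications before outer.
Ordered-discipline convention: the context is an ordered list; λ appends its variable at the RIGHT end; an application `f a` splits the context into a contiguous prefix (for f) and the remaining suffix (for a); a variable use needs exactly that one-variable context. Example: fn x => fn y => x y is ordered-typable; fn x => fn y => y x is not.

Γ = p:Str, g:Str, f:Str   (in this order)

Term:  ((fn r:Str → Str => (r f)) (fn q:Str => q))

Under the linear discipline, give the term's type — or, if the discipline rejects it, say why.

not well-typed under linear — p, g never used (weakening)
usage: p ×0; g ×0; f ×1; r [bound] ×1; q [bound] ×1
use order (left to right): r, f, q
typing: the term checks, with type Str
summary: ordered ✗, linear ✗, affine ✓, relevant ✗, unrestricted ✓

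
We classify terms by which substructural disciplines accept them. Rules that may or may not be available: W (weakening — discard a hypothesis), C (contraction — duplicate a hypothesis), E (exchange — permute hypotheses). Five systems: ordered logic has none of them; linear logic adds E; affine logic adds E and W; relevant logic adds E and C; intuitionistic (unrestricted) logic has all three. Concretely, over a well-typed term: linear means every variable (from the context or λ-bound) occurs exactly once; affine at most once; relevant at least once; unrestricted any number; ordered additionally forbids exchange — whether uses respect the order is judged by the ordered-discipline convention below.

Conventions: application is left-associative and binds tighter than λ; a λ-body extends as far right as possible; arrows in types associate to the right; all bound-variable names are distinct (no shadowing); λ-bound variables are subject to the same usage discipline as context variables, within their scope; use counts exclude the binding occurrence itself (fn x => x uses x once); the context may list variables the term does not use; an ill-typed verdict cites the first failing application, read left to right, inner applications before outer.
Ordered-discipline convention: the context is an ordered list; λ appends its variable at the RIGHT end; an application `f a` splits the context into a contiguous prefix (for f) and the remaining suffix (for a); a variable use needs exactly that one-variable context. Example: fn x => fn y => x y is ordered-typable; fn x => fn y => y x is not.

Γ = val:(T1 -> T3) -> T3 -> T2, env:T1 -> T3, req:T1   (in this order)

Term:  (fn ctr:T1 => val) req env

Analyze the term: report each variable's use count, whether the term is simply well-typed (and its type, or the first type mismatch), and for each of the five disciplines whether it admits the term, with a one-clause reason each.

use counts: val=1, env=1, req=1, ctr (λ-bound)=0
use order (left to right): val, req, env
typing: well-typed at T3 -> T2
ordered: ✗ — ctr left unused
linear: ✗ — ctr left unused
affine: ✓ — none of val, env, req, ctr used more than once
relevant: ✗ — ctr left unused
unrestricted: ✓ — typability at T3 -> T2 is all that's needed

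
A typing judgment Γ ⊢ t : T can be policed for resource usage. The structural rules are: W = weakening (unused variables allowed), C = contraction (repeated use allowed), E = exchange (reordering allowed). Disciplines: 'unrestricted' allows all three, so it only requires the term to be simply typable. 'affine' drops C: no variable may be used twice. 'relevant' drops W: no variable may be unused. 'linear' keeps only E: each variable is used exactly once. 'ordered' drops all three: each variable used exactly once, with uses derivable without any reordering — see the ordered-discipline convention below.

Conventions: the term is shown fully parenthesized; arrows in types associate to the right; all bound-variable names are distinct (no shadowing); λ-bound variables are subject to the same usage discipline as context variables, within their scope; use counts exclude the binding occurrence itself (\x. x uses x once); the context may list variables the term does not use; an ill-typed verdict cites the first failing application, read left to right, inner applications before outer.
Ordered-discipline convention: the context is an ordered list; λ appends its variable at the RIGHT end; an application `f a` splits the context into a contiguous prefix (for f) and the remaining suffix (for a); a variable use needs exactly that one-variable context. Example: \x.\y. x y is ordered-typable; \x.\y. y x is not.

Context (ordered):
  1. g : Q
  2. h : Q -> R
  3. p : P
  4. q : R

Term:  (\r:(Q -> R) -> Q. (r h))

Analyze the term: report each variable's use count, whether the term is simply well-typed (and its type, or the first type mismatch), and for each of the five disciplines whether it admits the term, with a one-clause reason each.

use counts: g ×0; h ×1; p ×0; q ×0; r (bound) ×1
use order (left to right): r, h
typing: the term checks, with type ((Q -> R) -> Q) -> Q
ordered: ✗ — needs weakening: g, p, q unused
linear: ✗ — needs weakening: g, p, q unused
affine: ✓ — none of g, h, p, q, r used more than once
relevant: ✗ — needs weakening: g, p, q unused
unrestricted: ✓ — typability at ((Q -> R) -> Q) -> Q is all that's needed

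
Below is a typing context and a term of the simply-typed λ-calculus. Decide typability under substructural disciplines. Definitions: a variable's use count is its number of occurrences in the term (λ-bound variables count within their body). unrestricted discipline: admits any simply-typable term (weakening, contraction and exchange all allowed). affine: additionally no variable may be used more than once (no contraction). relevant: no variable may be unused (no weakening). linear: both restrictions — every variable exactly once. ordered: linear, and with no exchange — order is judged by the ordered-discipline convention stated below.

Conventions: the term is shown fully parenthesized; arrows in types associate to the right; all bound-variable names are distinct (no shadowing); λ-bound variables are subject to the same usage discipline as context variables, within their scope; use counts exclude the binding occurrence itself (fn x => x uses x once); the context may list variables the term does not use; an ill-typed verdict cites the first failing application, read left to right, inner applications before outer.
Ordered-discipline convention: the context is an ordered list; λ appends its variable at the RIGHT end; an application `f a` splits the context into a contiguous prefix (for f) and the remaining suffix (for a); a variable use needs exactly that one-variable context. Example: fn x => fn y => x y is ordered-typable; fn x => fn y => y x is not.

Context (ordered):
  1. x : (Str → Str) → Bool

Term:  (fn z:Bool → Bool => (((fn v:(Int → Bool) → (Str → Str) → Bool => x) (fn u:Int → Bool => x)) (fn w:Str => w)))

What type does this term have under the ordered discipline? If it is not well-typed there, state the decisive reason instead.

not well-typed under ordered — x ×2 used more than once (contraction); unused: z, v, u — weakening required
usage: x: 2×, z [bound]: 0×, v [bound]: 0×, u [bound]: 0×, w [bound]: 1×
order of uses: x, x, w
typing: ✓ — (Bool → Bool) → Bool
all disciplines: ordered ✗, linear ✗, affine ✗, relevant ✗, unrestricted ✓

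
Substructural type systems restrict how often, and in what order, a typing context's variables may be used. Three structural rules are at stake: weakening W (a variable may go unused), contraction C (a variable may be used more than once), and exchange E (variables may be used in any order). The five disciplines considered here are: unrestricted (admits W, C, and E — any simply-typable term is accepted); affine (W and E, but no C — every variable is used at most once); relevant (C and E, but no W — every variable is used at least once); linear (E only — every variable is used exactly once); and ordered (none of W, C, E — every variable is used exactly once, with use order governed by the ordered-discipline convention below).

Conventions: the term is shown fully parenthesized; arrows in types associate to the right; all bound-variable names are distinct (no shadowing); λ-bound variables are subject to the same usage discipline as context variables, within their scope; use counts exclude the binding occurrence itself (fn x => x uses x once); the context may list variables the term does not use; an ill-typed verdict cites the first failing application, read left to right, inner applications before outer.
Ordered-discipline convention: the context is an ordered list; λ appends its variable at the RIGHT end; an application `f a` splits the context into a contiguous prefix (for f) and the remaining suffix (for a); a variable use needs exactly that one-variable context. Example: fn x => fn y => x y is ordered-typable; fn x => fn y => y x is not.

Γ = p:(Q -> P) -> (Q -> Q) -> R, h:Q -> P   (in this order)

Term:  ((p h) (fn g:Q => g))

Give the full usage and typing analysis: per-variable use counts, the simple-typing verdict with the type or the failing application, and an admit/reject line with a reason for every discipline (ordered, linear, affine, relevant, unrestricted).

counts: p=1, h=1, g (λ-bound)=1
use order (left to right): p, h, g
typing: ✓ — R
ordered: ✓ — p, h, g: once each, no exchange needed
linear: ✓ — exactly-once usage across p, h, g
affine: ✓ — at most one use each (p, h, g)
relevant: ✓ — at least one use each (p, h, g)
unrestricted: ✓ — simply typable at R; W, C, E all held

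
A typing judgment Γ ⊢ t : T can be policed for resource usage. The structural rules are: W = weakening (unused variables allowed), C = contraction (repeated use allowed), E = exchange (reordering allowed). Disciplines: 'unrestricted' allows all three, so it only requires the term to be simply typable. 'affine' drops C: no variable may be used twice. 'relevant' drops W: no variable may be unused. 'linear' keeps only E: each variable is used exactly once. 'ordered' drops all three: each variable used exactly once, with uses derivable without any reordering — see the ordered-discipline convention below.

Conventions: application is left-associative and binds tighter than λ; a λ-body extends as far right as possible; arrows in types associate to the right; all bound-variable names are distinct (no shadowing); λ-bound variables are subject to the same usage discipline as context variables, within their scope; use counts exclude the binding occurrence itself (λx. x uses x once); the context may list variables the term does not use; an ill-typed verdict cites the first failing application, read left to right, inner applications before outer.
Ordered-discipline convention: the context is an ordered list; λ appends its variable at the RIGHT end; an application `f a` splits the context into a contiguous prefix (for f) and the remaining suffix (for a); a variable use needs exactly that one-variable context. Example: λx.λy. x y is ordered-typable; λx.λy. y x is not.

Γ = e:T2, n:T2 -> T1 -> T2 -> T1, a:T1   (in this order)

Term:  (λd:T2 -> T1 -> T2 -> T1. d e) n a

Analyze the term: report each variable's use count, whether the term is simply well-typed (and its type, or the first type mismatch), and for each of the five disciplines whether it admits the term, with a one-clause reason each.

counts: e: 1, n: 1, a: 1, d (λ-bound): 1
uses in reading order: d, e, n, a
typing: well-typed at T2 -> T1
ordered ✗ (needs exchange: uses follow d, e, n, a)
linear ✓ (each of e, n, a, d used exactly once)
affine ✓ (at most one use each (e, n, a, d))
relevant ✓ (none of e, n, a, d goes unused)
unrestricted ✓ (type-checks (T2 -> T1) and nothing is barred)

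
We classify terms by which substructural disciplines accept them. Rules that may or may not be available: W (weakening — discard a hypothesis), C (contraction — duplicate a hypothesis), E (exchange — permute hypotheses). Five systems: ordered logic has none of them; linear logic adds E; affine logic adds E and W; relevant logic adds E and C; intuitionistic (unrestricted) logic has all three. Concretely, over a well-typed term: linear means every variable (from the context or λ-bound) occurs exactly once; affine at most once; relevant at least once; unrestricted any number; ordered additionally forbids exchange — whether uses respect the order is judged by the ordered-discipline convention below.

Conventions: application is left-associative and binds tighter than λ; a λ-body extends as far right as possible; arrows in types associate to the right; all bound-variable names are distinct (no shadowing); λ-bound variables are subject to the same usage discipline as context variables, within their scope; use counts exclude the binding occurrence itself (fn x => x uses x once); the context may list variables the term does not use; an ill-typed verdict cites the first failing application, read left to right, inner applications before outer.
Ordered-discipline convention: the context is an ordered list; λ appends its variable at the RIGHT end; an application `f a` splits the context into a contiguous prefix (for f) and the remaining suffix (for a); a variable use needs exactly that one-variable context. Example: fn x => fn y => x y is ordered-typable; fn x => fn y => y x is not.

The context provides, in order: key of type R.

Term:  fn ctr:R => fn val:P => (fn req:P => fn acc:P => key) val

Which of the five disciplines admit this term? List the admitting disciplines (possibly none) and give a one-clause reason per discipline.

admitted by: affine, unrestricted
variable uses: key: 1; ctr (λ-bound): 0; val (λ-bound): 1; req (λ-bound): 0; acc (λ-bound): 0
left-to-right use order: key, val
typing: well-typed — term : R -> P -> P -> R
ordered: ✗, unused: ctr, req, acc — weakening required
linear: ✗, unused: ctr, req, acc — weakening required
affine: ✓, none of key, ctr, val, req, acc used more than once
relevant: ✗, unused: ctr, req, acc — weakening required
unrestricted: ✓, simply typable at R -> P -> P -> R; W, C, E all held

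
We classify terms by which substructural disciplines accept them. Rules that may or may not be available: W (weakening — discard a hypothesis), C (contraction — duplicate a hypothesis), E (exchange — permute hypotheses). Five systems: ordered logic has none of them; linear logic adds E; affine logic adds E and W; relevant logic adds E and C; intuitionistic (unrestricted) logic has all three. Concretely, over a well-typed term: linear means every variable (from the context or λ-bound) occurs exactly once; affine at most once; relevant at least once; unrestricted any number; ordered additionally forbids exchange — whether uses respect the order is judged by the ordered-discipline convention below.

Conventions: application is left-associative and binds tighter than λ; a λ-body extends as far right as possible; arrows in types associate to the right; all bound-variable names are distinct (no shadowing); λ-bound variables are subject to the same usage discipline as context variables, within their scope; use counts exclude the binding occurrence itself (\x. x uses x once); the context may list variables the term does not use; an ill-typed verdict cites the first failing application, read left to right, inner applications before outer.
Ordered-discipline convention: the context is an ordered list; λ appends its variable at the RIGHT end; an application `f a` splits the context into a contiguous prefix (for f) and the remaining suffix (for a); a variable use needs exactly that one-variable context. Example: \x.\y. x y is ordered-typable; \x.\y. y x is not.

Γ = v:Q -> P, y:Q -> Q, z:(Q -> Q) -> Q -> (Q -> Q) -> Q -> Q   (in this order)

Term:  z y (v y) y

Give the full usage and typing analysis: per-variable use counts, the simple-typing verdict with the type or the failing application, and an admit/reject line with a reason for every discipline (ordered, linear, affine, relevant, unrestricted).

use counts: v: 1×; y: 3×; z: 1×
uses in reading order: z, y, v, y, y
typing: ill-typed: a function awaiting Q gets Q -> Q
ordered: ✗, not simply typable
linear: ✗, fails simple typing
affine: ✗, a type mismatch blocks all five
relevant: ✗, the type mismatch rejects it
unrestricted: ✗, not simply typable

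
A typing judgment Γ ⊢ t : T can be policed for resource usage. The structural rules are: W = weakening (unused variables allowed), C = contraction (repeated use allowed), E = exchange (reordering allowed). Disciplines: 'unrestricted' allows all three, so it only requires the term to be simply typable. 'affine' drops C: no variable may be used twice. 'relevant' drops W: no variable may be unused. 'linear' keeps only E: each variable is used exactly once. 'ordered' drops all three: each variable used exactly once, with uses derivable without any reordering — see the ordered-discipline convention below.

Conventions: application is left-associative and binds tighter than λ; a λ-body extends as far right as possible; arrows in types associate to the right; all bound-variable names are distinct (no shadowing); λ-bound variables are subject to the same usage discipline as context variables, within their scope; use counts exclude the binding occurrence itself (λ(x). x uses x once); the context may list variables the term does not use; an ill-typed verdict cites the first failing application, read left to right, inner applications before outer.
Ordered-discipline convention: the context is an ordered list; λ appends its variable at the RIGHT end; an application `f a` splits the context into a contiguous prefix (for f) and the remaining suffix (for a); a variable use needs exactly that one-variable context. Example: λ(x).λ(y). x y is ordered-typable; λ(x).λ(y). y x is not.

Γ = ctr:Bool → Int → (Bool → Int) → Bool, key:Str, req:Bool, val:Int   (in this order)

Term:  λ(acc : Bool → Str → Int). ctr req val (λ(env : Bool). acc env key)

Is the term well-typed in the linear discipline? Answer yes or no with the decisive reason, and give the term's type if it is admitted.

yes — single use per variable (ctr, key, req, val, acc, env); term : (Bool → Str → Int) → Bool
counts: ctr: 1, key: 1, req: 1, val: 1, acc [bound]: 1, env [bound]: 1
uses in reading order: ctr, req, val, acc, env, key
typing: the term checks, with type (Bool → Str → Int) → Bool
per-discipline verdicts: ordered ✗; linear ✓; affine ✓; relevant ✓; unrestricted ✓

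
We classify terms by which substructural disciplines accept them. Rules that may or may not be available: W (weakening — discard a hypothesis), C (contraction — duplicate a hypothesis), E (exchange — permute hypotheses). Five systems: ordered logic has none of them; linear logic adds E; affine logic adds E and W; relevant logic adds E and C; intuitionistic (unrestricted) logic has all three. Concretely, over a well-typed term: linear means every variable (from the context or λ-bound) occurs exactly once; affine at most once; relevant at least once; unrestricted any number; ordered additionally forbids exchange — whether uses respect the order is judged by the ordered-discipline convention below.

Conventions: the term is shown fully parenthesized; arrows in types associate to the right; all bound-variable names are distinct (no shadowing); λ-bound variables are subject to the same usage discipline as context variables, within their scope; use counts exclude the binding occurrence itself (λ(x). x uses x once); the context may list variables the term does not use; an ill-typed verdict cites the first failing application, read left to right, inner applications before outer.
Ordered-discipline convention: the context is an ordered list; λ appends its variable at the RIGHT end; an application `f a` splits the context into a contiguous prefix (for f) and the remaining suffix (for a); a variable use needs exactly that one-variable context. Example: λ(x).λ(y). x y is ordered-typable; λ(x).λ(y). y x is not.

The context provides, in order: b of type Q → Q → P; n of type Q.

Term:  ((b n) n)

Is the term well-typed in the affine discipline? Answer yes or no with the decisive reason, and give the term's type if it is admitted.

no — needs contraction — n ×2
use counts: b: 1×; n: 2×
uses in reading order: b, n, n
typing: ✓ — P
per-discipline verdicts: ordered ✗ · linear ✗ · affine ✗ · relevant ✓ · unrestricted ✓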